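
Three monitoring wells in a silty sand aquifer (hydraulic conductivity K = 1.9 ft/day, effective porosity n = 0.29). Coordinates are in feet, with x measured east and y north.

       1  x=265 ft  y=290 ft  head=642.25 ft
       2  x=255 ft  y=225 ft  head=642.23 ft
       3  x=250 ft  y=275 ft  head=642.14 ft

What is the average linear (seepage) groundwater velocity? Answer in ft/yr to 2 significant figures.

20 ft/yr

Three-point gradient (reference 1): Δ to 2 = (-10, -65, -0.02), Δ to 3 = (-15, -15, -0.11).
∂h/∂x = +0.008303, ∂h/∂y = -0.0009697 (det = -825).
|∇h| = √(0.008303² + -0.0009697²) = 0.008359
Seepage velocity v = K·i/n = 1.9 × 0.008359 / 0.29 = 0.05477 ft/day = 20 ft/yr.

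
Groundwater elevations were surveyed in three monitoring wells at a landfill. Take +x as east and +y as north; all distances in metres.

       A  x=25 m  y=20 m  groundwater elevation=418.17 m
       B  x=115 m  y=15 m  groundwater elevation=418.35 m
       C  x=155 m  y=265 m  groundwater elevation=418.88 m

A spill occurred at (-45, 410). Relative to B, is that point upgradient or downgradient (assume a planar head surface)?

Taking A as reference: B−A = (90, -5, +0.18); C−A = (130, 245, +0.71).
Determinant of the coordinate differences = 90·245 − 130·(-5) = 22700.
∂h/∂x = [(+0.18)·245 − (+0.71)·(-5)] / 22700 = +0.002099
∂h/∂y = [90·(+0.71) − 130·(+0.18)] / 22700 = +0.001784
Head at (-45, 410) = 418.17 + (+0.002099)·(-70) + (+0.001784)·(390) = 418.72 m.
That is higher than the 418.35 m at B, so the point is upgradient.

upgradient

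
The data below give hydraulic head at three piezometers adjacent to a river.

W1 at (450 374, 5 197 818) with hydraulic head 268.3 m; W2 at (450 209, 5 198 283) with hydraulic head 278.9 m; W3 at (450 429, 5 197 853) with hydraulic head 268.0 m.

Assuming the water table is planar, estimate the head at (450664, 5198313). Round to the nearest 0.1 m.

272.0 m

With h = a·x + b·y + c and W1 as origin, the differences give:
  (-165)·a + 465·b = +10.6
  55·a + 35·b = -0.3
Eliminate b (×35 and ×465, subtract): -31350·a = 510.50 → a = ∂h/∂x = -0.01628
Back-substitute: b = ∂h/∂y = +0.01702.
h(450664, 5198313) = 268.3 + (-0.01628)·(290) + (+0.01702)·(495) = 268.3 -4.722 +8.424 = 272.001 m.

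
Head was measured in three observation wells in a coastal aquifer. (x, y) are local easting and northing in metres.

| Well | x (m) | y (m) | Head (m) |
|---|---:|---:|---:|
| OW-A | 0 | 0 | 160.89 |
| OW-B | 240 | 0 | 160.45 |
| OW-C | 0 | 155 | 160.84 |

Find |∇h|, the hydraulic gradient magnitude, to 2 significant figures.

0.0019

∂h/∂x = (160.45 − 160.89) / (240 − 0) = -0.001833
∂h/∂y = (160.84 − 160.89) / (155 − 0) = -0.0003226
|∇h| = √(-0.001833² + -0.0003226²) = 0.001861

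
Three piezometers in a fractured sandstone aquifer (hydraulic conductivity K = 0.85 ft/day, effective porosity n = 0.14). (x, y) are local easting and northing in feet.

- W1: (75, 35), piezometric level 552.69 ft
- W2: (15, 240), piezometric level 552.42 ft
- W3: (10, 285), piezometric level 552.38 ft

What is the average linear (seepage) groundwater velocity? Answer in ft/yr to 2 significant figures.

Differences from W1: to W2 (Δx, Δy, Δh) = (-60, 205, -0.27); to W3 = (-65, 250, -0.31).
Determinant of the coordinate differences = (-60)·250 − (-65)·205 = -1675.
∂h/∂x = [(-0.27)·250 − (-0.31)·205] / -1675 = +0.002358
∂h/∂y = [(-60)·(-0.31) − (-65)·(-0.27)] / -1675 = -0.0006269
|∇h| = √(0.002358² + -0.0006269²) = 0.00244
Seepage velocity v = K·i/n = 0.85 × 0.00244 / 0.14 = 0.01481 ft/day = 5.409 ft/yr.

5.4 ft/yr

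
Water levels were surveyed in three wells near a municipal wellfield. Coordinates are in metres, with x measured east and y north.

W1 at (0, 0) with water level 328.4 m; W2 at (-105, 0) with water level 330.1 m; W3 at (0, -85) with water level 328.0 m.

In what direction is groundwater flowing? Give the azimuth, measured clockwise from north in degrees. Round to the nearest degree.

106°

∂h/∂x = (330.1 − 328.4) / (-105 − 0) = -0.01619
∂h/∂y = (328.0 − 328.4) / (-85 − 0) = +0.004706
Flow direction (−∇h) has components (+0.01619 E, -0.004706 N).
Azimuth = atan2(E, N) = atan2(+0.01619, -0.004706) = 106.2° ≈ 106°.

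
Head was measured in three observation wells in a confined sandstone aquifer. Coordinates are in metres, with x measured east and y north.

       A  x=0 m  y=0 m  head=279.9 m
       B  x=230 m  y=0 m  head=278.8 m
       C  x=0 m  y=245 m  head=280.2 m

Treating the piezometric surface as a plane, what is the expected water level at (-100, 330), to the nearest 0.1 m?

280.8 m

∂h/∂x = (278.8 − 279.9) / (230 − 0) = -0.004783
∂h/∂y = (280.2 − 279.9) / (245 − 0) = +0.001224
h(-100, 330) = 279.9 + (-0.004783)·(-100) + (+0.001224)·(330) = 279.9 +0.478 +0.404 = 280.782 m.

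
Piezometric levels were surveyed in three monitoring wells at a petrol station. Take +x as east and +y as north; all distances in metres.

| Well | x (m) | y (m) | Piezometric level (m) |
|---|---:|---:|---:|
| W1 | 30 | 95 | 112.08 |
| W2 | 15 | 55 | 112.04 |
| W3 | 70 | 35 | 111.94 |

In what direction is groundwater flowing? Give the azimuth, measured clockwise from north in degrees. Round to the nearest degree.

139°

Differences from W1: to W2 (Δx, Δy, Δh) = (-15, -40, -0.04); to W3 = (40, -60, -0.14).
Determinant of the coordinate differences = (-15)·(-60) − 40·(-40) = 2500.
∂h/∂x = [(-0.04)·(-60) − (-0.14)·(-40)] / 2500 = -0.001280
∂h/∂y = [(-15)·(-0.14) − 40·(-0.04)] / 2500 = +0.001480
Flow direction (−∇h) has components (+0.001280 E, -0.001480 N).
Azimuth = atan2(E, N) = atan2(+0.001280, -0.001480) = 139.1° ≈ 139°.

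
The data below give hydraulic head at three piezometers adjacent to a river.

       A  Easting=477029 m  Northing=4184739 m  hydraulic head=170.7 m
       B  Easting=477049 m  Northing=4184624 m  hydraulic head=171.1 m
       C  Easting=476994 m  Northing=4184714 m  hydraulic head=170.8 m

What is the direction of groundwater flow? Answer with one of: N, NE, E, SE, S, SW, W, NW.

Taking A as reference: B−A = (20, -115, +0.4); C−A = (-35, -25, +0.1).
Solve a·Δx + b·Δy = Δh: det = 20·(-25) − (-35)·(-115) = -4525.
∂h/∂x = [(+0.4)·(-25) − (+0.1)·(-115)] / -4525 = -0.0003315
∂h/∂y = [20·(+0.1) − (-35)·(+0.4)] / -4525 = -0.003536
Flow = −∇h = (+0.0003315 east, +0.003536 north), which points north.

N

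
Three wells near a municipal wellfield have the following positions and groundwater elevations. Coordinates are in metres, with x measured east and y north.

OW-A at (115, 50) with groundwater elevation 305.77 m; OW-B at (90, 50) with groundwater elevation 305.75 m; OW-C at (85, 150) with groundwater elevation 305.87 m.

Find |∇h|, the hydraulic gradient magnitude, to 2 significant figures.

Three-point gradient (reference OW-A): Δ to OW-B = (-25, 0, -0.02), Δ to OW-C = (-30, 100, +0.10).
∂h/∂x = +0.0008000, ∂h/∂y = +0.001240 (det = -2500).
|∇h| = √(0.0008000² + 0.001240²) = 0.001476

0.0015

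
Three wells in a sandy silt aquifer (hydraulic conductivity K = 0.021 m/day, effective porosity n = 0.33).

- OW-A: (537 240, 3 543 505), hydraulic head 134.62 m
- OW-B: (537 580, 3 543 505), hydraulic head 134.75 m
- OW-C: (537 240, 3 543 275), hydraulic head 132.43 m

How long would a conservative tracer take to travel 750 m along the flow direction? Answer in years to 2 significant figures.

∂h/∂x = (134.75 − 134.62) / (537580 − 537240) = +0.0003824
∂h/∂y = (132.43 − 134.62) / (3543275 − 3543505) = +0.009522
|∇h| = √(0.0003824² + 0.009522²) = 0.00953
Seepage velocity v = K·i/n = 0.021 × 0.00953 / 0.33 = 0.0006065 m/day.
t = 750 / 0.0006065 = 1.237e+06 days = 3.39e+03 years.

3400 years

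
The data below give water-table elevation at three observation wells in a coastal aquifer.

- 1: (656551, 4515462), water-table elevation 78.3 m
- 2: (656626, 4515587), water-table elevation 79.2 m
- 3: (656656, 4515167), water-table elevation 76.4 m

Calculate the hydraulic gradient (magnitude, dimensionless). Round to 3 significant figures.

Three-point gradient (reference 1): Δ to 2 = (75, 125, +0.9), Δ to 3 = (105, -295, -1.9).
∂h/∂x = +0.0007943, ∂h/∂y = +0.006723 (det = -35250).
|∇h| = √(0.0007943² + 0.006723²) = 0.00677

0.00677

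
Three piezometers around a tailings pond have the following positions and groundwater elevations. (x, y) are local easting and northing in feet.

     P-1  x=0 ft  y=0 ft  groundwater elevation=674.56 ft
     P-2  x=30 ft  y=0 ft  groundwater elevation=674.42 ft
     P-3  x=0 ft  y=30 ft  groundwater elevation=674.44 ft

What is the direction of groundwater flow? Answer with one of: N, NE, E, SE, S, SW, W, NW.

∂h/∂x = (674.42 − 674.56) / (30 − 0) = -0.004667
∂h/∂y = (674.44 − 674.56) / (30 − 0) = -0.004000
Flow = −∇h = (+0.004667 east, +0.004000 north), which points northeast.

NE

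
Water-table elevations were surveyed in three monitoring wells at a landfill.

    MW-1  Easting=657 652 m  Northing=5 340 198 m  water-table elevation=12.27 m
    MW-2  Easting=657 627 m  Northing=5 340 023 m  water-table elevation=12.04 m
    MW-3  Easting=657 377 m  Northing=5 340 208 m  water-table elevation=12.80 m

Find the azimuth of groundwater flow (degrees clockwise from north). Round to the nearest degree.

With h = a·x + b·y + c and MW-1 as origin, the differences give:
  (-25)·a + (-175)·b = -0.23
  (-275)·a + 10·b = +0.53
Eliminate b (×10 and ×(-175), subtract): -48375·a = 90.450 → a = ∂h/∂x = -0.001870
Back-substitute: b = ∂h/∂y = +0.001581.
Flow direction (−∇h) has components (+0.001870 E, -0.001581 N).
Azimuth = atan2(E, N) = atan2(+0.001870, -0.001581) = 130.2° ≈ 130°.

130°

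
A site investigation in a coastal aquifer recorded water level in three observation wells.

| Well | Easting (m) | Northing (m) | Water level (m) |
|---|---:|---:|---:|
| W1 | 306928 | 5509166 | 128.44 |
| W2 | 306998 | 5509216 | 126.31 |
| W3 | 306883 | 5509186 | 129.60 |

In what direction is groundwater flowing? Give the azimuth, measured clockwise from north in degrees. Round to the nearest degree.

082°

Differences from W1: to W2 (Δx, Δy, Δh) = (70, 50, -2.13); to W3 = (-45, 20, +1.16).
Solve a·Δx + b·Δy = Δh: det = 70·20 − (-45)·50 = 3650.
∂h/∂x = [(-2.13)·20 − (+1.16)·50] / 3650 = -0.02756
∂h/∂y = [70·(+1.16) − (-45)·(-2.13)] / 3650 = -0.004014
Flow direction (−∇h) has components (+0.02756 E, +0.004014 N).
Azimuth = atan2(E, N) = atan2(+0.02756, +0.004014) = 81.7° ≈ 082°.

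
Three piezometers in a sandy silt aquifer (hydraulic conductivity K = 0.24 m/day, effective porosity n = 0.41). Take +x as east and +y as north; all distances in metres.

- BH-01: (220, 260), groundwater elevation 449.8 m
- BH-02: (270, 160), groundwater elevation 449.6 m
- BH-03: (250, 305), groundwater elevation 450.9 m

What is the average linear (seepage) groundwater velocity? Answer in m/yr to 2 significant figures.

4.8 m/yr

Differences from BH-01: to BH-02 (Δx, Δy, Δh) = (50, -100, -0.2); to BH-03 = (30, 45, +1.1).
Solve a·Δx + b·Δy = Δh: det = 50·45 − 30·(-100) = 5250.
∂h/∂x = [(-0.2)·45 − (+1.1)·(-100)] / 5250 = +0.01924
∂h/∂y = [50·(+1.1) − 30·(-0.2)] / 5250 = +0.01162
|∇h| = √(0.01924² + 0.01162²) = 0.02248
Seepage velocity v = K·i/n = 0.24 × 0.02248 / 0.41 = 0.01316 m/day = 4.807 m/yr.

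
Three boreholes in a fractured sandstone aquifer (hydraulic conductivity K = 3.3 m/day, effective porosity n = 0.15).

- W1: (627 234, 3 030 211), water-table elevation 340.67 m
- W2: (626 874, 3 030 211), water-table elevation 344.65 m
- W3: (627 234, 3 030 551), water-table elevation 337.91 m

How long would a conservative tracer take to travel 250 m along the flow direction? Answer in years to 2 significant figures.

2.3 years

∂h/∂x = (344.65 − 340.67) / (626874 − 627234) = -0.01106
∂h/∂y = (337.91 − 340.67) / (3030551 − 3030211) = -0.008118
|∇h| = √(-0.01106² + -0.008118²) = 0.01372
Seepage velocity v = K·i/n = 3.3 × 0.01372 / 0.15 = 0.3018 m/day.
t = 250 / 0.3018 = 828.4 days = 2.27 years.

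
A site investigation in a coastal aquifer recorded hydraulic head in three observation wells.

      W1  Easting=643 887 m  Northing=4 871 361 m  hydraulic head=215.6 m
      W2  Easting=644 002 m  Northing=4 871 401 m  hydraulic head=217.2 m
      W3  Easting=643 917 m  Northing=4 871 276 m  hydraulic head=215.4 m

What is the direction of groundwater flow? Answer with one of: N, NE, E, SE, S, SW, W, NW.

Taking W1 as reference: W2−W1 = (115, 40, +1.6); W3−W1 = (30, -85, -0.2).
Determinant of the coordinate differences = 115·(-85) − 30·40 = -10975.
∂h/∂x = [(+1.6)·(-85) − (-0.2)·40] / -10975 = +0.01166
∂h/∂y = [115·(-0.2) − 30·(+1.6)] / -10975 = +0.006469
Flow = −∇h = (-0.01166 east, -0.006469 north), which points southwest.

SW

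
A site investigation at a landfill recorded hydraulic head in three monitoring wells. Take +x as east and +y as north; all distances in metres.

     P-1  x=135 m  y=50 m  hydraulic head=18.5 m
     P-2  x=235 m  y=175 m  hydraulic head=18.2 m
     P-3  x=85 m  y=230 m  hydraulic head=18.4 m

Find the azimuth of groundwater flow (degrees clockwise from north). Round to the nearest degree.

059°

Differences from P-1: to P-2 (Δx, Δy, Δh) = (100, 125, -0.3); to P-3 = (-50, 180, -0.1).
Determinant of the coordinate differences = 100·180 − (-50)·125 = 24250.
∂h/∂x = [(-0.3)·180 − (-0.1)·125] / 24250 = -0.001711
∂h/∂y = [100·(-0.1) − (-50)·(-0.3)] / 24250 = -0.001031
Flow direction (−∇h) has components (+0.001711 E, +0.001031 N).
Azimuth = atan2(E, N) = atan2(+0.001711, +0.001031) = 58.9° ≈ 059°.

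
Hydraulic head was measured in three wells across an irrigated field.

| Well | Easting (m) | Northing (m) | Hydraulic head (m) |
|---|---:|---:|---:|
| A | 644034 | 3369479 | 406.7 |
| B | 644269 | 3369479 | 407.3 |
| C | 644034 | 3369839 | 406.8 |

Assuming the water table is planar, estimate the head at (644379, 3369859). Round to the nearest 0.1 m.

407.7 m

∂h/∂x = (407.3 − 406.7) / (644269 − 644034) = +0.002553
∂h/∂y = (406.8 − 406.7) / (3369839 − 3369479) = +0.0002778
h(644379, 3369859) = 406.7 + (+0.002553)·(345) + (+0.0002778)·(380) = 406.7 +0.881 +0.106 = 407.686 m.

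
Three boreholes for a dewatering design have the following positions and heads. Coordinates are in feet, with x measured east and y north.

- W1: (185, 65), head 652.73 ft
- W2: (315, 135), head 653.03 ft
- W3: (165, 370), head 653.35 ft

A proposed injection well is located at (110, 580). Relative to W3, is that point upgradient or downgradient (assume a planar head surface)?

upgradient

Differences from W1: to W2 (Δx, Δy, Δh) = (130, 70, +0.30); to W3 = (-20, 305, +0.62).
Determinant of the coordinate differences = 130·305 − (-20)·70 = 41050.
∂h/∂x = [(+0.30)·305 − (+0.62)·70] / 41050 = +0.001172
∂h/∂y = [130·(+0.62) − (-20)·(+0.30)] / 41050 = +0.002110
Head at (110, 580) = 652.73 + (+0.001172)·(-75) + (+0.002110)·(515) = 653.73 ft.
That is higher than the 653.35 ft at W3, so the point is upgradient.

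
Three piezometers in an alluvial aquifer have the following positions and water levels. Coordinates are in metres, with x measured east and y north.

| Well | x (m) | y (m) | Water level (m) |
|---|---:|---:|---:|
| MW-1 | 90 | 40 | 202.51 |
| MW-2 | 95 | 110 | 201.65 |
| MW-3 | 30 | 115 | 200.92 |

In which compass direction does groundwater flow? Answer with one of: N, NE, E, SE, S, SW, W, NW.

NW

Differences from MW-1: to MW-2 (Δx, Δy, Δh) = (5, 70, -0.86); to MW-3 = (-60, 75, -1.59).
Solve a·Δx + b·Δy = Δh: det = 5·75 − (-60)·70 = 4575.
∂h/∂x = [(-0.86)·75 − (-1.59)·70] / 4575 = +0.01023
∂h/∂y = [5·(-1.59) − (-60)·(-0.86)] / 4575 = -0.01302
Flow = −∇h = (-0.01023 east, +0.01302 north), which points northwest.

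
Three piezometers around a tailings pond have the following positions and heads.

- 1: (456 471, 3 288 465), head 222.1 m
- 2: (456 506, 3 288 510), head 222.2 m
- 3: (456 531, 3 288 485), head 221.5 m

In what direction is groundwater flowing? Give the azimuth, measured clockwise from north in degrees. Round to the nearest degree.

With h = a·x + b·y + c and 1 as origin, the differences give:
  35·a + 45·b = +0.1
  60·a + 20·b = -0.6
Eliminate b (×20 and ×45, subtract): -2000·a = 29.00 → a = ∂h/∂x = -0.01450
Back-substitute: b = ∂h/∂y = +0.01350.
Flow direction (−∇h) has components (+0.01450 E, -0.01350 N).
Azimuth = atan2(E, N) = atan2(+0.01450, -0.01350) = 133.0° ≈ 133°.

133°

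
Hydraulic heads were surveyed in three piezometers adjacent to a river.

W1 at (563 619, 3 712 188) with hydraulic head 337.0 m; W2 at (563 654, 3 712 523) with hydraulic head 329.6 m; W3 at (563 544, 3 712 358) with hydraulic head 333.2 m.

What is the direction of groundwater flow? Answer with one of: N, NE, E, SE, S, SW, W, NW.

Differences from W1: to W2 (Δx, Δy, Δh) = (35, 335, -7.4); to W3 = (-75, 170, -3.8).
Solve a·Δx + b·Δy = Δh: det = 35·170 − (-75)·335 = 31075.
∂h/∂x = [(-7.4)·170 − (-3.8)·335] / 31075 = +0.0004827
∂h/∂y = [35·(-3.8) − (-75)·(-7.4)] / 31075 = -0.02214
Flow = −∇h = (-0.0004827 east, +0.02214 north), which points north.

N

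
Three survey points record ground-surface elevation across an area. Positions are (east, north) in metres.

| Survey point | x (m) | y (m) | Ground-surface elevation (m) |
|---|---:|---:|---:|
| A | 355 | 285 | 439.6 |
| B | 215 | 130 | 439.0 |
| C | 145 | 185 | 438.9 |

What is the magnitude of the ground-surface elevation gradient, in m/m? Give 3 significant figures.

With z = a·x + b·y + c and A as origin, the differences give:
  (-140)·a + (-155)·b = -0.6
  (-210)·a + (-100)·b = -0.7
Eliminate b (×(-100) and ×(-155), subtract): -18550·a = -48.50 → a = ∂z/∂x = +0.002615
Back-substitute: b = ∂z/∂y = +0.001509.
|∇f| = √(0.002615² + 0.001509²) = 0.003019 m/m

0.00302 m/m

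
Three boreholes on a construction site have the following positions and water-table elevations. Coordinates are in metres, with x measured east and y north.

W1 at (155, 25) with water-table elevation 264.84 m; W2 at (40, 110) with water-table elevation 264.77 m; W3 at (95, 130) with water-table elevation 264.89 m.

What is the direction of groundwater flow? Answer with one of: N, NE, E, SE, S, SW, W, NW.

Taking W1 as reference: W2−W1 = (-115, 85, -0.07); W3−W1 = (-60, 105, +0.05).
Solve a·Δx + b·Δy = Δh: det = (-115)·105 − (-60)·85 = -6975.
∂h/∂x = [(-0.07)·105 − (+0.05)·85] / -6975 = +0.001663
∂h/∂y = [(-115)·(+0.05) − (-60)·(-0.07)] / -6975 = +0.001427
Flow = −∇h = (-0.001663 east, -0.001427 north), which points southwest.

SW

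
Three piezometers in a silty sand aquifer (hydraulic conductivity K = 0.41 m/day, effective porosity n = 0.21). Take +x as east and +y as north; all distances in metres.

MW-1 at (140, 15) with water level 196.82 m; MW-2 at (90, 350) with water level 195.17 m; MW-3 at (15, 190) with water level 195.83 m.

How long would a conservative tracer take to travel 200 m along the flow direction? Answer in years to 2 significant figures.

With h = a·x + b·y + c and MW-1 as origin, the differences give:
  (-50)·a + 335·b = -1.65
  (-125)·a + 175·b = -0.99
Eliminate b (×175 and ×335, subtract): 33125·a = 42.900 → a = ∂h/∂x = +0.001295
Back-substitute: b = ∂h/∂y = -0.004732.
|∇h| = √(0.001295² + -0.004732²) = 0.004906
Seepage velocity v = K·i/n = 0.41 × 0.004906 / 0.21 = 0.009578 m/day.
t = 200 / 0.009578 = 2.088e+04 days = 57.2 years.

57 years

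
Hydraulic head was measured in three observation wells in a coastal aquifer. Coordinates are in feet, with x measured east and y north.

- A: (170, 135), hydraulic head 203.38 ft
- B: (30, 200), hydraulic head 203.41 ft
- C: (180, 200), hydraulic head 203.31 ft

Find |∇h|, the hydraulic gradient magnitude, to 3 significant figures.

0.00118

Taking A as reference: B−A = (-140, 65, +0.03); C−A = (10, 65, -0.07).
Solve a·Δx + b·Δy = Δh: det = (-140)·65 − 10·65 = -9750.
∂h/∂x = [(+0.03)·65 − (-0.07)·65] / -9750 = -0.0006667
∂h/∂y = [(-140)·(-0.07) − 10·(+0.03)] / -9750 = -0.0009744
|∇h| = √(-0.0006667² + -0.0009744²) = 0.001181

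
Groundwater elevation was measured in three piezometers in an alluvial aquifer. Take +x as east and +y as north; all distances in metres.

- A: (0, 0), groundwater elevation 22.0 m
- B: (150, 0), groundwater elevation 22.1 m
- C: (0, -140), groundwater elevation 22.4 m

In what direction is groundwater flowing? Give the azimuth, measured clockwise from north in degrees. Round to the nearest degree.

∂h/∂x = (22.1 − 22.0) / (150 − 0) = +0.0006667
∂h/∂y = (22.4 − 22.0) / (-140 − 0) = -0.002857
Flow direction (−∇h) has components (-0.0006667 E, +0.002857 N).
Azimuth = atan2(E, N) = atan2(-0.0006667, +0.002857) = 346.9° ≈ 347°.

347°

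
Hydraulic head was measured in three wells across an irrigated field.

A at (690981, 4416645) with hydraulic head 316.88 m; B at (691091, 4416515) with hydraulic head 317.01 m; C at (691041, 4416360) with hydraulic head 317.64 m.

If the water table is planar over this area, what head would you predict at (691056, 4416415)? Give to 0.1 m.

Differences from A: to B (Δx, Δy, Δh) = (110, -130, +0.13); to C = (60, -285, +0.76).
Solve a·Δx + b·Δy = Δh: det = 110·(-285) − 60·(-130) = -23550.
∂h/∂x = [(+0.13)·(-285) − (+0.76)·(-130)] / -23550 = -0.002622
∂h/∂y = [110·(+0.76) − 60·(+0.13)] / -23550 = -0.003219
h(691056, 4416415) = 316.88 + (-0.002622)·(75) + (-0.003219)·(-230) = 316.88 -0.197 +0.740 = 317.424 m.

317.4 m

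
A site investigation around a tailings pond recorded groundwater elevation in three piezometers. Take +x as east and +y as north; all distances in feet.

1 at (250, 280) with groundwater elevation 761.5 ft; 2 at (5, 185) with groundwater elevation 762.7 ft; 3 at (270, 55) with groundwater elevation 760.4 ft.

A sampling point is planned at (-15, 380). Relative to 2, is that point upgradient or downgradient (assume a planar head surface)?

upgradient

Three-point gradient (reference 1): Δ to 2 = (-245, -95, +1.2), Δ to 3 = (20, -225, -1.1).
∂h/∂x = -0.006567, ∂h/∂y = +0.004305 (det = 57025).
Head at (-15, 380) = 761.5 + (-0.006567)·(-265) + (+0.004305)·(100) = 763.67 ft.
That is higher than the 762.7 ft at 2, so the point is upgradient.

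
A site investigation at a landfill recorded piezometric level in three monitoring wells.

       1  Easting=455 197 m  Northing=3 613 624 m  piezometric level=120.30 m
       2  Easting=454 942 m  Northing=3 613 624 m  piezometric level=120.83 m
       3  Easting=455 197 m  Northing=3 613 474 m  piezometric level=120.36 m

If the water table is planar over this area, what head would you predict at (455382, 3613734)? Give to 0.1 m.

∂h/∂x = (120.83 − 120.30) / (454942 − 455197) = -0.002078
∂h/∂y = (120.36 − 120.30) / (3613474 − 3613624) = -0.0004000
h(455382, 3613734) = 120.30 + (-0.002078)·(185) + (-0.0004000)·(110) = 120.30 -0.385 -0.044 = 119.871 m.

119.9 m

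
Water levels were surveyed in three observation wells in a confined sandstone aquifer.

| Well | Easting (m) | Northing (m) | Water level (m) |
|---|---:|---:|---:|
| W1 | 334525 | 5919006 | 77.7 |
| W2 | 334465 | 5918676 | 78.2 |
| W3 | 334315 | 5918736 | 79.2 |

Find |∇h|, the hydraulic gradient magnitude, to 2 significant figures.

0.0068

Differences from W1: to W2 (Δx, Δy, Δh) = (-60, -330, +0.5); to W3 = (-210, -270, +1.5).
Solve a·Δx + b·Δy = Δh: det = (-60)·(-270) − (-210)·(-330) = -53100.
∂h/∂x = [(+0.5)·(-270) − (+1.5)·(-330)] / -53100 = -0.006780
∂h/∂y = [(-60)·(+1.5) − (-210)·(+0.5)] / -53100 = -0.0002825
|∇h| = √(-0.006780² + -0.0002825²) = 0.006786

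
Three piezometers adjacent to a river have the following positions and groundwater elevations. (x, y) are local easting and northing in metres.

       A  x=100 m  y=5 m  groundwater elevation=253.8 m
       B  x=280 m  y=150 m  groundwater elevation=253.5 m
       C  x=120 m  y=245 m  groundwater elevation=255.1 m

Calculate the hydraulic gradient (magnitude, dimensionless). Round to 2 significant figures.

0.0088

With h = a·x + b·y + c and A as origin, the differences give:
  180·a + 145·b = -0.3
  20·a + 240·b = +1.3
Eliminate b (×240 and ×145, subtract): 40300·a = -260.50 → a = ∂h/∂x = -0.006464
Back-substitute: b = ∂h/∂y = +0.005955.
|∇h| = √(-0.006464² + 0.005955²) = 0.008789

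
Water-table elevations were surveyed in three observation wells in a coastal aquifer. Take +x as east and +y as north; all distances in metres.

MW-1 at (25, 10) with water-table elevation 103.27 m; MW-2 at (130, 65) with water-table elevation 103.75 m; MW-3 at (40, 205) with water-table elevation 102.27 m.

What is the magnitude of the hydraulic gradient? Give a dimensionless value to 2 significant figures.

Three-point gradient (reference MW-1): Δ to MW-2 = (105, 55, +0.48), Δ to MW-3 = (15, 195, -1.00).
∂h/∂x = +0.007562, ∂h/∂y = -0.005710 (det = 19650).
|∇h| = √(0.007562² + -0.005710²) = 0.009476

0.0095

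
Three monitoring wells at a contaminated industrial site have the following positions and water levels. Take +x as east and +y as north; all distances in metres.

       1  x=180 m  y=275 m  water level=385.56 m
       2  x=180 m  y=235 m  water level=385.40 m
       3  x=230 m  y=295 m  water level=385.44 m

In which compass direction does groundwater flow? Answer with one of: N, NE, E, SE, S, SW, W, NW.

Taking 1 as reference: 2−1 = (0, -40, -0.16); 3−1 = (50, 20, -0.12).
Determinant of the coordinate differences = 0·20 − 50·(-40) = 2000.
∂h/∂x = [(-0.16)·20 − (-0.12)·(-40)] / 2000 = -0.004000
∂h/∂y = [0·(-0.12) − 50·(-0.16)] / 2000 = +0.004000
Flow = −∇h = (+0.004000 east, -0.004000 north), which points southeast.

SE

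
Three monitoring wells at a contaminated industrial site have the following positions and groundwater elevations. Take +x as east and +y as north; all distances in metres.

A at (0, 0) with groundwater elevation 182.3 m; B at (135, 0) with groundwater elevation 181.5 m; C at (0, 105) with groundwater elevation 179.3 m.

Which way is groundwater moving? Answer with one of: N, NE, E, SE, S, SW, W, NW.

∂h/∂x = (181.5 − 182.3) / (135 − 0) = -0.005926
∂h/∂y = (179.3 − 182.3) / (105 − 0) = -0.02857
Flow = −∇h = (+0.005926 east, +0.02857 north), which points north.

N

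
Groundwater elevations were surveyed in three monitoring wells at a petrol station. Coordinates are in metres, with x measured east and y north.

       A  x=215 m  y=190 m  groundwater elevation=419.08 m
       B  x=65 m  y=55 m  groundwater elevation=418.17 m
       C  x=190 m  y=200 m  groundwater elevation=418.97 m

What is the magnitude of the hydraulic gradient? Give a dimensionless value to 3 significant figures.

0.00508

Taking A as reference: B−A = (-150, -135, -0.91); C−A = (-25, 10, -0.11).
Determinant of the coordinate differences = (-150)·10 − (-25)·(-135) = -4875.
∂h/∂x = [(-0.91)·10 − (-0.11)·(-135)] / -4875 = +0.004913
∂h/∂y = [(-150)·(-0.11) − (-25)·(-0.91)] / -4875 = +0.001282
|∇h| = √(0.004913² + 0.001282²) = 0.005078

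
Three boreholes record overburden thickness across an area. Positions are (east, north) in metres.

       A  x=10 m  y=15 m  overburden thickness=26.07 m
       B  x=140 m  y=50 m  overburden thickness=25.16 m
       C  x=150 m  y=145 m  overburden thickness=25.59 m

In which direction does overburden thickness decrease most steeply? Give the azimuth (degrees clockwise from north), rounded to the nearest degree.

With d = a·x + b·y + c and A as origin, the differences give:
  130·a + 35·b = -0.91
  140·a + 130·b = -0.48
Eliminate b (×130 and ×35, subtract): 12000·a = -101.500 → a = ∂d/∂x = -0.008458
Back-substitute: b = ∂d/∂y = +0.005417.
Steepest decrease is along −∇f: components (+0.008458 E, -0.005417 N).
Azimuth = atan2(+0.008458, -0.005417) = 122.6° ≈ 123°.

123°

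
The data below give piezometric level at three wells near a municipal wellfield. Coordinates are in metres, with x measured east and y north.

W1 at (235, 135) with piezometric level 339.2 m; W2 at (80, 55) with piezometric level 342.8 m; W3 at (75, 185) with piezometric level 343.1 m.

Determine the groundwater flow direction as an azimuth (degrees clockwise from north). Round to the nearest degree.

093°

With h = a·x + b·y + c and W1 as origin, the differences give:
  (-155)·a + (-80)·b = +3.6
  (-160)·a + 50·b = +3.9
Eliminate b (×50 and ×(-80), subtract): -20550·a = 492.00 → a = ∂h/∂x = -0.02394
Back-substitute: b = ∂h/∂y = +0.001387.
Flow direction (−∇h) has components (+0.02394 E, -0.001387 N).
Azimuth = atan2(E, N) = atan2(+0.02394, -0.001387) = 93.3° ≈ 093°.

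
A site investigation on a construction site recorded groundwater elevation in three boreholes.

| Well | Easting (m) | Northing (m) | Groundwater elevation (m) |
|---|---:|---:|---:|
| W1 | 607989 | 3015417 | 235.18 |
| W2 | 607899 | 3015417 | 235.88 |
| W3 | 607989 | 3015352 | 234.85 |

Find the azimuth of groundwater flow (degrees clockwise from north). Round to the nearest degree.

∂h/∂x = (235.88 − 235.18) / (607899 − 607989) = -0.007778
∂h/∂y = (234.85 − 235.18) / (3015352 − 3015417) = +0.005077
Flow direction (−∇h) has components (+0.007778 E, -0.005077 N).
Azimuth = atan2(E, N) = atan2(+0.007778, -0.005077) = 123.1° ≈ 123°.

123°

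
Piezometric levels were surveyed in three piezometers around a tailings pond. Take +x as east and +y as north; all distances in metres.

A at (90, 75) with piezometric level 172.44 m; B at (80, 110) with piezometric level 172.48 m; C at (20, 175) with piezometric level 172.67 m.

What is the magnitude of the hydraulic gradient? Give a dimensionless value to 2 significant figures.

0.0028

Differences from A: to B (Δx, Δy, Δh) = (-10, 35, +0.04); to C = (-70, 100, +0.23).
Solve a·Δx + b·Δy = Δh: det = (-10)·100 − (-70)·35 = 1450.
∂h/∂x = [(+0.04)·100 − (+0.23)·35] / 1450 = -0.002793
∂h/∂y = [(-10)·(+0.23) − (-70)·(+0.04)] / 1450 = +0.0003448
|∇h| = √(-0.002793² + 0.0003448²) = 0.002814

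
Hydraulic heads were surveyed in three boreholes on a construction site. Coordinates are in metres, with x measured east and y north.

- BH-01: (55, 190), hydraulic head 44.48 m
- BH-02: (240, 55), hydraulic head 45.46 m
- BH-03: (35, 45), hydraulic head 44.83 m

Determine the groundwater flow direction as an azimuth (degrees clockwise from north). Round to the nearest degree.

Differences from BH-01: to BH-02 (Δx, Δy, Δh) = (185, -135, +0.98); to BH-03 = (-20, -145, +0.35).
Determinant of the coordinate differences = 185·(-145) − (-20)·(-135) = -29525.
∂h/∂x = [(+0.98)·(-145) − (+0.35)·(-135)] / -29525 = +0.003213
∂h/∂y = [185·(+0.35) − (-20)·(+0.98)] / -29525 = -0.002857
Flow direction (−∇h) has components (-0.003213 E, +0.002857 N).
Azimuth = atan2(E, N) = atan2(-0.003213, +0.002857) = 311.6° ≈ 312°.

312°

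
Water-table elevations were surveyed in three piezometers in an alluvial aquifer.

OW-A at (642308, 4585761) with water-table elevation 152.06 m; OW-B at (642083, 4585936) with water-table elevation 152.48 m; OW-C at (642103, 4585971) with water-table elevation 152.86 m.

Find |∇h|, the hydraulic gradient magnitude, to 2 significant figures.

With h = a·x + b·y + c and OW-A as origin, the differences give:
  (-225)·a + 175·b = +0.42
  (-205)·a + 210·b = +0.80
Eliminate b (×210 and ×175, subtract): -11375·a = -51.800 → a = ∂h/∂x = +0.004554
Back-substitute: b = ∂h/∂y = +0.008255.
|∇h| = √(0.004554² + 0.008255²) = 0.009428

0.0094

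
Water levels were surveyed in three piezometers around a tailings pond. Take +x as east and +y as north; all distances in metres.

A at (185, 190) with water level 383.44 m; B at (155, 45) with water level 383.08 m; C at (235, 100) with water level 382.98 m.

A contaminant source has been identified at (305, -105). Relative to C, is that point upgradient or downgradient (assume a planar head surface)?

downgradient

With h = a·x + b·y + c and A as origin, the differences give:
  (-30)·a + (-145)·b = -0.36
  50·a + (-90)·b = -0.46
Eliminate b (×(-90) and ×(-145), subtract): 9950·a = -34.300 → a = ∂h/∂x = -0.003447
Back-substitute: b = ∂h/∂y = +0.003196.
Head at (305, -105) = 383.44 + (-0.003447)·(120) + (+0.003196)·(-295) = 382.08 m.
That is lower than the 382.98 m at C, so the point is downgradient.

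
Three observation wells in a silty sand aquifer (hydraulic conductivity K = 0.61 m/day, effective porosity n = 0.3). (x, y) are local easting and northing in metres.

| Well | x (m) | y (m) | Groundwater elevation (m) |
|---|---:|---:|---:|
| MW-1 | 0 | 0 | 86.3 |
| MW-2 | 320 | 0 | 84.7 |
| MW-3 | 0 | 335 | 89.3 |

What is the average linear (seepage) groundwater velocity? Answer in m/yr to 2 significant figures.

∂h/∂x = (84.7 − 86.3) / (320 − 0) = -0.005000
∂h/∂y = (89.3 − 86.3) / (335 − 0) = +0.008955
|∇h| = √(-0.005000² + 0.008955²) = 0.01026
Seepage velocity v = K·i/n = 0.61 × 0.01026 / 0.3 = 0.02086 m/day = 7.619 m/yr.

7.6 m/yr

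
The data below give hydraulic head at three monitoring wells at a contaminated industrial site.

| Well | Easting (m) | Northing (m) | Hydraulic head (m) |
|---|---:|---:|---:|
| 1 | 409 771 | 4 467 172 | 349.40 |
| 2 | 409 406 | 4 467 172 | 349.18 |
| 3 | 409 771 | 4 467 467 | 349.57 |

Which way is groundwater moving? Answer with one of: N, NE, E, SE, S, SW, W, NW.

SW

∂h/∂x = (349.18 − 349.40) / (409406 − 409771) = +0.0006027
∂h/∂y = (349.57 − 349.40) / (4467467 − 4467172) = +0.0005763
Flow = −∇h = (-0.0006027 east, -0.0005763 north), which points southwest.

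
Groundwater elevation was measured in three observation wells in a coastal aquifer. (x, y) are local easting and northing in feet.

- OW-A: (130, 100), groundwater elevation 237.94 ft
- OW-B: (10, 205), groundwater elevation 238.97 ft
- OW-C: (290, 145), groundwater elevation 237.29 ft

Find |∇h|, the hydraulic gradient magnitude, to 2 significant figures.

Differences from OW-A: to OW-B (Δx, Δy, Δh) = (-120, 105, +1.03); to OW-C = (160, 45, -0.65).
Determinant of the coordinate differences = (-120)·45 − 160·105 = -22200.
∂h/∂x = [(+1.03)·45 − (-0.65)·105] / -22200 = -0.005162
∂h/∂y = [(-120)·(-0.65) − 160·(+1.03)] / -22200 = +0.003910
|∇h| = √(-0.005162² + 0.003910²) = 0.006476

0.0065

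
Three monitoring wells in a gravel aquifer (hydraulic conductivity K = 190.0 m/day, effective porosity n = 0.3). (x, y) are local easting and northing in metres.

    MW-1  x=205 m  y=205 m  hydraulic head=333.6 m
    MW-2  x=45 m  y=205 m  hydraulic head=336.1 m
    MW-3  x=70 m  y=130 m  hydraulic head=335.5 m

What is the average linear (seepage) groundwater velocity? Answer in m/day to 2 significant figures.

With h = a·x + b·y + c and MW-1 as origin, the differences give:
  (-160)·a + 0·b = +2.5
  (-135)·a + (-75)·b = +1.9
Eliminate b (×(-75) and ×0, subtract): 12000·a = -187.50 → a = ∂h/∂x = -0.01562
Back-substitute: b = ∂h/∂y = +0.002792.
|∇h| = √(-0.01562² + 0.002792²) = 0.01587
Seepage velocity v = K·i/n = 190.0 × 0.01587 / 0.3 = 10.05 m/day.

10 m/day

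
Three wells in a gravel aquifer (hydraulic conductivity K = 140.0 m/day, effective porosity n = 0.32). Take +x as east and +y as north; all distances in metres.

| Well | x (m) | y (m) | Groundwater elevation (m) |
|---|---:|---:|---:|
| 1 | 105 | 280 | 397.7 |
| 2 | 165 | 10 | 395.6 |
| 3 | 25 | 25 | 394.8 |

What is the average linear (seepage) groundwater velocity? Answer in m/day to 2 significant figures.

5.0 m/day

Taking 1 as reference: 2−1 = (60, -270, -2.1); 3−1 = (-80, -255, -2.9).
Determinant of the coordinate differences = 60·(-255) − (-80)·(-270) = -36900.
∂h/∂x = [(-2.1)·(-255) − (-2.9)·(-270)] / -36900 = +0.006707
∂h/∂y = [60·(-2.9) − (-80)·(-2.1)] / -36900 = +0.009268
|∇h| = √(0.006707² + 0.009268²) = 0.01144
Seepage velocity v = K·i/n = 140.0 × 0.01144 / 0.32 = 5.005 m/day.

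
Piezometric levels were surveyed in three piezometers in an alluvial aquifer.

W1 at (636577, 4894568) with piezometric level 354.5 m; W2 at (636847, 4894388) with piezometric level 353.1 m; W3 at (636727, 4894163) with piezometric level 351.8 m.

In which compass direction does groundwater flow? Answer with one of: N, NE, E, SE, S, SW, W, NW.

Differences from W1: to W2 (Δx, Δy, Δh) = (270, -180, -1.4); to W3 = (150, -405, -2.7).
Determinant of the coordinate differences = 270·(-405) − 150·(-180) = -82350.
∂h/∂x = [(-1.4)·(-405) − (-2.7)·(-180)] / -82350 = -0.0009836
∂h/∂y = [270·(-2.7) − 150·(-1.4)] / -82350 = +0.006302
Flow = −∇h = (+0.0009836 east, -0.006302 north), which points south.

S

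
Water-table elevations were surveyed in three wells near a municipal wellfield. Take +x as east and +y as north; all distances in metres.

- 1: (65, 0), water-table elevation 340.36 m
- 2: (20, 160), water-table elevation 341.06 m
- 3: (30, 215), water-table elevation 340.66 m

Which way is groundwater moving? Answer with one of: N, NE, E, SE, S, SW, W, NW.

E

Three-point gradient (reference 1): Δ to 2 = (-45, 160, +0.70), Δ to 3 = (-35, 215, +0.30).
∂h/∂x = -0.02515, ∂h/∂y = -0.002699 (det = -4075).
Flow = −∇h = (+0.02515 east, +0.002699 north), which points east.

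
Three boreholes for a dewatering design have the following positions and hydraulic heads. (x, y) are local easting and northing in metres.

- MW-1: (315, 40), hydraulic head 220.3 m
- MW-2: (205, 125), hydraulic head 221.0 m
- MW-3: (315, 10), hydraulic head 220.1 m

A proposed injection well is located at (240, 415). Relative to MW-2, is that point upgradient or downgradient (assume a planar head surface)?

upgradient

Differences from MW-1: to MW-2 (Δx, Δy, Δh) = (-110, 85, +0.7); to MW-3 = (0, -30, -0.2).
Solve a·Δx + b·Δy = Δh: det = (-110)·(-30) − 0·85 = 3300.
∂h/∂x = [(+0.7)·(-30) − (-0.2)·85] / 3300 = -0.001212
∂h/∂y = [(-110)·(-0.2) − 0·(+0.7)] / 3300 = +0.006667
Head at (240, 415) = 220.3 + (-0.001212)·(-75) + (+0.006667)·(375) = 222.89 m.
That is higher than the 221.0 m at MW-2, so the point is upgradient.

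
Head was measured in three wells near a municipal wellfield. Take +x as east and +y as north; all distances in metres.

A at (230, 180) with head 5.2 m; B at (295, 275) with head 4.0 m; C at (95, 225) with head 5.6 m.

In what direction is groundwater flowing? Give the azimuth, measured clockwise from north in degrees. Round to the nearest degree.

Differences from A: to B (Δx, Δy, Δh) = (65, 95, -1.2); to C = (-135, 45, +0.4).
Solve a·Δx + b·Δy = Δh: det = 65·45 − (-135)·95 = 15750.
∂h/∂x = [(-1.2)·45 − (+0.4)·95] / 15750 = -0.005841
∂h/∂y = [65·(+0.4) − (-135)·(-1.2)] / 15750 = -0.008635
Flow direction (−∇h) has components (+0.005841 E, +0.008635 N).
Azimuth = atan2(E, N) = atan2(+0.005841, +0.008635) = 34.1° ≈ 034°.

034°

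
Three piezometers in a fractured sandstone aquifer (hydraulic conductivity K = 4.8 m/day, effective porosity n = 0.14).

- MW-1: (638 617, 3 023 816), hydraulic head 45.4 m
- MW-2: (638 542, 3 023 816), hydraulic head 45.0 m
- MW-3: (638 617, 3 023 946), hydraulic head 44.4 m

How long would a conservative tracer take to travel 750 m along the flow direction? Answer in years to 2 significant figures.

∂h/∂x = (45.0 − 45.4) / (638542 − 638617) = +0.005333
∂h/∂y = (44.4 − 45.4) / (3023946 − 3023816) = -0.007692
|∇h| = √(0.005333² + -0.007692²) = 0.00936
Seepage velocity v = K·i/n = 4.8 × 0.00936 / 0.14 = 0.3209 m/day.
t = 750 / 0.3209 = 2337 days = 6.4 years.

6.4 years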